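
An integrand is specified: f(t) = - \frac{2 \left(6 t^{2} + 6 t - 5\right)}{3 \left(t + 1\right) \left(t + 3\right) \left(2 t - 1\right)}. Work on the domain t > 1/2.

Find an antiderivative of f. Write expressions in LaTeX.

Factor the denominator (3 \left(t + 1\right) \left(t + 3\right) \left(2 t - 1\right)) and decompose: f = \frac{4}{63 \left(2 t - 1\right)} - \frac{31}{21 \left(t + 3\right)} - \frac{5}{9 \left(t + 1\right)}; each piece integrates to a log, atan, or power term.
Check: d/dt[\frac{2 \log{\left(t - \frac{1}{2} \right)}}{63} - \frac{5 \log{\left(t + 1 \right)}}{9} - \frac{31 \log{\left(t + 3 \right)}}{21}] = \frac{- 12 t^{2} - 12 t + 10}{6 t^{3} + 21 t^{2} + 6 t - 9}, which equals f(t).

An antiderivative is F(t) = \frac{2 \log{\left(t - \frac{1}{2} \right)}}{63} - \frac{5 \log{\left(t + 1 \right)}}{9} - \frac{31 \log{\left(t + 3 \right)}}{21}.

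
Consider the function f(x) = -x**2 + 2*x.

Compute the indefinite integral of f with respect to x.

F(x) = -x**3/3 + x**2 + C

Integrate term by term and add the pieces.
Check: d/dx[-x**3/3 + x**2] = -x**2 + 2*x = f(x).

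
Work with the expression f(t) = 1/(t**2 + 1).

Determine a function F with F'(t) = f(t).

An antiderivative is F(t) = atan(t).

Differentiate the proposed F(t) back; it has to land on f(t) exactly.
Check: d/dt[atan(t)] = 1/(t**2 + 1) = f(t).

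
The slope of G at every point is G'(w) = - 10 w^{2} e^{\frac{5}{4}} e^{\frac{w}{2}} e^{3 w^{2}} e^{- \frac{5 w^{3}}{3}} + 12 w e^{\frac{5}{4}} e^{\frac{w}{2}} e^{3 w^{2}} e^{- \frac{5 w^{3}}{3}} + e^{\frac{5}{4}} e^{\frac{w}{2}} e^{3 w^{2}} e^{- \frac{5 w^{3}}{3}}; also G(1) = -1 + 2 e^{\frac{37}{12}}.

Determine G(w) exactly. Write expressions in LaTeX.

The substitution u = - \frac{5 w^{3}}{3} + 3 w^{2} + \frac{w}{2} + \frac{5}{4} works: G'(w) is exactly (dG/du)*(du/dw) for that inner function.
A general antiderivative is 2 e^{- \frac{5 w^{3}}{3} + 3 w^{2} + \frac{w}{2} + \frac{5}{4}} + C.
The condition gives C = -1 + 2 e^{\frac{37}{12}} - (2 e^{\frac{37}{12}}) = -1.
So G(w) = 2 e^{\frac{5}{4}} e^{\frac{w}{2}} e^{3 w^{2}} e^{- \frac{5 w^{3}}{3}} - 1.
Check: d/dw[2 e^{\frac{5}{4}} e^{\frac{w}{2}} e^{3 w^{2}} e^{- \frac{5 w^{3}}{3}} - 1] = \left(- 10 w^{2} e^{\frac{5}{4}} e^{\frac{w}{2}} e^{3 w^{2}} + 12 w e^{\frac{5}{4}} e^{\frac{w}{2}} e^{3 w^{2}} + e^{\frac{5}{4}} e^{\frac{w}{2}} e^{3 w^{2}}\right) e^{- \frac{5 w^{3}}{3}}, which equals G'(w).

G(w) = 2 e^{\frac{5}{4}} e^{\frac{w}{2}} e^{3 w^{2}} e^{- \frac{5 w^{3}}{3}} - 1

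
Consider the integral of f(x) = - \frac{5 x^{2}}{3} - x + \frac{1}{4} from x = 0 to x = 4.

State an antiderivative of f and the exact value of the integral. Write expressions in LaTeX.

The integrand splits into summands that can be handled one at a time.
F(x) = - \frac{5 x^{3}}{9} - \frac{x^{2}}{2} + \frac{x}{4} is an antiderivative of f.
Check: d/dx[- \frac{5 x^{3}}{9} - \frac{x^{2}}{2} + \frac{x}{4}] = - \frac{5 x^{2}}{3} - x + \frac{1}{4} = f(x).
F(4) = - \frac{383}{9}; F(0) = 0.
Integral = F(4) - F(0) = - \frac{383}{9}.

Antiderivative: F(x) = - \frac{5 x^{3}}{9} - \frac{x^{2}}{2} + \frac{x}{4}; value = - \frac{383}{9}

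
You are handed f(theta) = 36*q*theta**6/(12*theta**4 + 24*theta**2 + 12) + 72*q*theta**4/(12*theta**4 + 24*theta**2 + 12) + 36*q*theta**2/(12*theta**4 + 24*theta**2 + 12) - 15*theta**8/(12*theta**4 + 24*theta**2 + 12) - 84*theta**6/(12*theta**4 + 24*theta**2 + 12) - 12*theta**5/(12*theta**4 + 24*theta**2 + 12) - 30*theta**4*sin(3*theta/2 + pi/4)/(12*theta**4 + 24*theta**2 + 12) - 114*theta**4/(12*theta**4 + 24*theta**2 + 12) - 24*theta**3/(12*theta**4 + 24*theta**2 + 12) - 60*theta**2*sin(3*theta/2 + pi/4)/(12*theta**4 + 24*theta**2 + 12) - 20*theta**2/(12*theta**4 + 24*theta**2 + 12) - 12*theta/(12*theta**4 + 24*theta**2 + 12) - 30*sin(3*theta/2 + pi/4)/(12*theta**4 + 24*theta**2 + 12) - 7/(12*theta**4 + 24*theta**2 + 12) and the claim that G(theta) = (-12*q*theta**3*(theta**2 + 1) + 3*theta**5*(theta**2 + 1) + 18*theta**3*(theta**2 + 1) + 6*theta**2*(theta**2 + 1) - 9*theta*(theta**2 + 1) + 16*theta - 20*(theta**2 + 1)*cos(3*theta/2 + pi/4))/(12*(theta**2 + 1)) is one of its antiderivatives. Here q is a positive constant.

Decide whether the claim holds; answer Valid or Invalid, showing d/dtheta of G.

Invalid: d/dtheta[G] - f = (-36*q*theta**6 - 72*q*theta**4 - 36*q*theta**2 + 15*theta**8 + 84*theta**6 + 12*theta**5 + 30*theta**4*sin(3*theta/2 + pi/4) + 114*theta**4 + 24*theta**3 + 60*theta**2*sin(3*theta/2 + pi/4) + 20*theta**2 + 12*theta + 30*sin(3*theta/2 + pi/4) + 7)/(6*theta**4 + 12*theta**2 + 6), which is not 0.

d/dtheta[G] = (-36*q*theta**6 - 72*q*theta**4 - 36*q*theta**2 + 15*theta**8 + 84*theta**6 + 12*theta**5 + 30*theta**4*sin(3*theta/2 + pi/4) + 114*theta**4 + 24*theta**3 + 60*theta**2*sin(3*theta/2 + pi/4) + 20*theta**2 + 12*theta + 30*sin(3*theta/2 + pi/4) + 7)/(12*theta**4 + 24*theta**2 + 12)
d/dtheta[G] - f(theta) = (-36*q*theta**6 - 72*q*theta**4 - 36*q*theta**2 + 15*theta**8 + 84*theta**6 + 12*theta**5 + 30*theta**4*sin(3*theta/2 + pi/4) + 114*theta**4 + 24*theta**3 + 60*theta**2*sin(3*theta/2 + pi/4) + 20*theta**2 + 12*theta + 30*sin(3*theta/2 + pi/4) + 7)/(6*theta**4 + 12*theta**2 + 6) != 0.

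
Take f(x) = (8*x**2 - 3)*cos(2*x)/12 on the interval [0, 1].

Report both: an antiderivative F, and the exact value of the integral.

Antiderivative: F(x) = x**2*sin(2*x)/3 + x*cos(2*x)/3 - 7*sin(2*x)/24; value = cos(2)/3 + sin(2)/24

Recover f(x) by differentiating a candidate F(x); any mismatch rules it out.
F(x) = x**2*sin(2*x)/3 + x*cos(2*x)/3 - 7*sin(2*x)/24 is an antiderivative of f.
Check: d/dx[x**2*sin(2*x)/3 + x*cos(2*x)/3 - 7*sin(2*x)/24] = 2*x**2*cos(2*x)/3 - cos(2*x)/4, which equals f(x).
F(1) = cos(2)/3 + sin(2)/24; F(0) = 0.
Integral = F(1) - F(0) = cos(2)/3 + sin(2)/24.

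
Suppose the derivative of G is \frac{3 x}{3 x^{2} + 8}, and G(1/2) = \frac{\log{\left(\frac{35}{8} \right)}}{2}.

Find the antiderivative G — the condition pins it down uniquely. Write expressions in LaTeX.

G(x) = \frac{\log{\left(\frac{3 x^{2}}{2} + 4 \right)}}{2}

The substitution u = \frac{3 x^{2}}{2} + 4 works: G'(x) is exactly (dG/du)*(du/dx) for that inner function.
A general antiderivative is \frac{\log{\left(\frac{3 x^{2}}{2} + 4 \right)}}{2} + C.
The condition gives C = \frac{\log{\left(\frac{35}{8} \right)}}{2} - (\frac{\log{\left(\frac{35}{8} \right)}}{2}) = 0.
So G(x) = \frac{\log{\left(\frac{3 x^{2}}{2} + 4 \right)}}{2}.
Check: d/dx[\frac{\log{\left(\frac{3 x^{2}}{2} + 4 \right)}}{2}] = \frac{3 x}{3 x^{2} + 8} = G'(x).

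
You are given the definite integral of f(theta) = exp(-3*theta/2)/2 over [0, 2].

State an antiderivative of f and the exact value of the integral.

Recover f(theta) by differentiating a candidate F(theta); any mismatch rules it out.
F(theta) = -exp(-3*theta/2)/3 is an antiderivative of f.
Check: d/dtheta[-exp(-3*theta/2)/3] = exp(-3*theta/2)/2 = f(theta).
F(2) = -exp(-3)/3; F(0) = -1/3.
Integral = F(2) - F(0) = 1/3 - exp(-3)/3.

Antiderivative: F(theta) = -exp(-3*theta/2)/3; value = 1/3 - exp(-3)/3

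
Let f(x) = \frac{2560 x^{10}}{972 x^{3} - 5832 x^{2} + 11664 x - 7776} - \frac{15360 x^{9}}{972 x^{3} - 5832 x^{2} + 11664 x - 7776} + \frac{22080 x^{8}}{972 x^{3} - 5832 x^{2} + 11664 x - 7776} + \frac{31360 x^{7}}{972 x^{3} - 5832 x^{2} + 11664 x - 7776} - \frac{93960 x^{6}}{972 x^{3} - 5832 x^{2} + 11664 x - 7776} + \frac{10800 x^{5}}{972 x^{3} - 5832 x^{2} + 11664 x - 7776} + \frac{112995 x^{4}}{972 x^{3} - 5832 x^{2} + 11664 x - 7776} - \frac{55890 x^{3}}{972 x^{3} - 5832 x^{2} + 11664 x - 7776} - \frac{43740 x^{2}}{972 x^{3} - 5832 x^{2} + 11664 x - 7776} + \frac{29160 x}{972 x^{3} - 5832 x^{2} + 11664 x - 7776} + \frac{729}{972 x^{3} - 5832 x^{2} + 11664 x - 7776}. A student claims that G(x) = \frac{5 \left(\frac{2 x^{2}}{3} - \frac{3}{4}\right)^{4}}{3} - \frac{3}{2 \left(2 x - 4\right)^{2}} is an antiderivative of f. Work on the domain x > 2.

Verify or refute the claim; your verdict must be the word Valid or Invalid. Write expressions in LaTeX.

Valid. The derivative of G reproduces f.

d/dx[G] = \frac{2560 x^{10} - 15360 x^{9} + 22080 x^{8} + 31360 x^{7} - 93960 x^{6} + 10800 x^{5} + 112995 x^{4} - 55890 x^{3} - 43740 x^{2} + 29160 x + 729}{972 x^{3} - 5832 x^{2} + 11664 x - 7776}
This equals f(x) exactly, so the claim holds.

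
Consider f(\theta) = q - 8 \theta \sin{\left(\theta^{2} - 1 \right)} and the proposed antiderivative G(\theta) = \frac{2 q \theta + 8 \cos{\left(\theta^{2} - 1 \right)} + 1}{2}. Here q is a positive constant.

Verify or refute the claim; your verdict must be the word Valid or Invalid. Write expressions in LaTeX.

Valid - the claim checks out under differentiation.

d/d\theta[G] = q - 8 \theta \sin{\left(\theta^{2} - 1 \right)}
This equals f(\theta) exactly, so the claim holds.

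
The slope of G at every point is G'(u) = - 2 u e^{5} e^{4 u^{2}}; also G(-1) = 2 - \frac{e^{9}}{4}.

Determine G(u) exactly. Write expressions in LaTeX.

The substitution w = 4 u^{2} + 5 works: G'(u) is exactly (dG/dw)*(dw/du) for that inner function.
A general antiderivative is - \frac{e^{4 u^{2} + 5}}{4} + C.
The condition gives C = 2 - \frac{e^{9}}{4} - (- \frac{e^{9}}{4}) = 2.
So G(u) = - \frac{e^{5} e^{4 u^{2}}}{4} + 2.
Check: d/du[- \frac{e^{5} e^{4 u^{2}}}{4} + 2] = - 2 u e^{5} e^{4 u^{2}} = G'(u).

G(u) = - \frac{e^{5} e^{4 u^{2}}}{4} + 2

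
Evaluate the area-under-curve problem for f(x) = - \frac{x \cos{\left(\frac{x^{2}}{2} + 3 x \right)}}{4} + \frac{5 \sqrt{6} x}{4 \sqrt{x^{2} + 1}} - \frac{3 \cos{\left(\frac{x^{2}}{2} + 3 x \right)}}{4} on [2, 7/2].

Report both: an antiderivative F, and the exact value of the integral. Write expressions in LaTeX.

Antiderivative: F(x) = - \frac{- 5 \sqrt{6} \sqrt{x^{2} + 1} + \sin{\left(\frac{x^{2}}{2} + 3 x \right)}}{4}; value = - \frac{5 \sqrt{30}}{4} - \frac{\sin{\left(\frac{133}{8} \right)}}{4} + \frac{\sin{\left(8 \right)}}{4} + \frac{5 \sqrt{318}}{8}

Integrate term by term and add the pieces.
F(x) = - \frac{- 5 \sqrt{6} \sqrt{x^{2} + 1} + \sin{\left(\frac{x^{2}}{2} + 3 x \right)}}{4} is an antiderivative of f.
Check: d/dx[- \frac{- 5 \sqrt{6} \sqrt{x^{2} + 1} + \sin{\left(\frac{x^{2}}{2} + 3 x \right)}}{4}] = \frac{- x \sqrt{x^{2} + 1} \cos{\left(\frac{x^{2}}{2} + 3 x \right)} + 5 \sqrt{6} x - 3 \sqrt{x^{2} + 1} \cos{\left(\frac{x^{2}}{2} + 3 x \right)}}{4 \sqrt{x^{2} + 1}}, which equals f(x).
F(7/2) = - \frac{\sin{\left(\frac{133}{8} \right)}}{4} + \frac{5 \sqrt{318}}{8}; F(2) = - \frac{\sin{\left(8 \right)}}{4} + \frac{5 \sqrt{30}}{4}.
Integral = F(7/2) - F(2) = - \frac{5 \sqrt{30}}{4} - \frac{\sin{\left(\frac{133}{8} \right)}}{4} + \frac{\sin{\left(8 \right)}}{4} + \frac{5 \sqrt{318}}{8}.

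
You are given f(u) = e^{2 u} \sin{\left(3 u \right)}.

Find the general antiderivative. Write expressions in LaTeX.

For F(u) to be correct the identity F'(u) - f(u) = 0 must hold.
Check: d/du[\frac{2 e^{2 u} \sin{\left(3 u \right)}}{13} - \frac{3 e^{2 u} \cos{\left(3 u \right)}}{13}] = e^{2 u} \sin{\left(3 u \right)} = f(u).

F(u) = \frac{2 e^{2 u} \sin{\left(3 u \right)}}{13} - \frac{3 e^{2 u} \cos{\left(3 u \right)}}{13} + C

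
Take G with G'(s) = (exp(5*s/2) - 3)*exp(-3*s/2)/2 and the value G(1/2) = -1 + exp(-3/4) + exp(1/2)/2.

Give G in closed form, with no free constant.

G(s) = exp(s)/2 - 1 + exp(-3*s/2)

Whatever form G(s) takes, its d/ds must return the stated G'(s).
A general antiderivative is exp(s)/2 + exp(-3*s/2) + C.
The condition gives C = -1 + exp(-3/4) + exp(1/2)/2 - (exp(-3/4) + exp(1/2)/2) = -1.
So G(s) = exp(s)/2 - 1 + exp(-3*s/2).
Check: d/ds[exp(s)/2 - 1 + exp(-3*s/2)] = (exp(5*s/2) - 3)*exp(-3*s/2)/2 = G'(s).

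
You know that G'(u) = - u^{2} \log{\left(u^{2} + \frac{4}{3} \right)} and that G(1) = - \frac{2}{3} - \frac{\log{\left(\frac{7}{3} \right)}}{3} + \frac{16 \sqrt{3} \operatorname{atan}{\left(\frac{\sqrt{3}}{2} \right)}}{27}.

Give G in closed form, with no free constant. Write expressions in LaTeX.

A candidate passes only if d/du[G] lands on the given G'(u) exactly.
A general antiderivative is - \frac{u^{3} \log{\left(u^{2} + \frac{4}{3} \right)}}{3} + \frac{2 u^{3}}{9} - \frac{8 u}{9} + \frac{16 \sqrt{3} \operatorname{atan}{\left(\frac{\sqrt{3} u}{2} \right)}}{27} + C.
The condition gives C = - \frac{2}{3} - \frac{\log{\left(\frac{7}{3} \right)}}{3} + \frac{16 \sqrt{3} \operatorname{atan}{\left(\frac{\sqrt{3}}{2} \right)}}{27} - (- \frac{2}{3} - \frac{\log{\left(\frac{7}{3} \right)}}{3} + \frac{16 \sqrt{3} \operatorname{atan}{\left(\frac{\sqrt{3}}{2} \right)}}{27}) = 0.
So G(u) = \frac{- 9 u^{3} \log{\left(u^{2} + \frac{4}{3} \right)} + 6 u^{3} - 24 u + 16 \sqrt{3} \operatorname{atan}{\left(\frac{\sqrt{3} u}{2} \right)}}{27}.
Check: d/du[\frac{- 9 u^{3} \log{\left(u^{2} + \frac{4}{3} \right)} + 6 u^{3} - 24 u + 16 \sqrt{3} \operatorname{atan}{\left(\frac{\sqrt{3} u}{2} \right)}}{27}] = - u^{2} \log{\left(u^{2} + \frac{4}{3} \right)} = G'(u).

G(u) = \frac{- 9 u^{3} \log{\left(u^{2} + \frac{4}{3} \right)} + 6 u^{3} - 24 u + 16 \sqrt{3} \operatorname{atan}{\left(\frac{\sqrt{3} u}{2} \right)}}{27}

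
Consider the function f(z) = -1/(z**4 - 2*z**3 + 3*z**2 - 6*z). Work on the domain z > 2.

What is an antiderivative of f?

An antiderivative is F(z) = (7*log(z) - 3*log(z - 2) - 2*log(z**2 + 3) + 2*sqrt(3)*atan(sqrt(3)*z/3))/42.

Factor the denominator (z*(z - 2)*(z**2 + 3)) and decompose: f = -(2*z - 3)/(21*(z**2 + 3)) - 1/(14*(z - 2)) + 1/(6*z); each piece integrates to a log, atan, or power term.
Check: d/dz[(7*log(z) - 3*log(z - 2) - 2*log(z**2 + 3) + 2*sqrt(3)*atan(sqrt(3)*z/3))/42] = -1/(z**4 - 2*z**3 + 3*z**2 - 6*z) = f(z).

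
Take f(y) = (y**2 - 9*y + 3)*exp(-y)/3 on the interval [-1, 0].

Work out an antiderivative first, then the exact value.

f has the shape u'v + uv' for u = -y**2/3 + 7*y/3 + 4/3 and v = exp(-y) — it is the derivative of the product u*v.
F(y) = (-y**2 + 7*y + 4)*exp(-y)/3 is an antiderivative of f.
Check: d/dy[(-y**2 + 7*y + 4)*exp(-y)/3] = (y**2 - 9*y + 3)*exp(-y)/3 = f(y).
F(0) = 4/3; F(-1) = -4*exp(1)/3.
Integral = F(0) - F(-1) = 4/3 + 4*exp(1)/3.

Antiderivative: F(y) = (-y**2 + 7*y + 4)*exp(-y)/3; value = 4/3 + 4*exp(1)/3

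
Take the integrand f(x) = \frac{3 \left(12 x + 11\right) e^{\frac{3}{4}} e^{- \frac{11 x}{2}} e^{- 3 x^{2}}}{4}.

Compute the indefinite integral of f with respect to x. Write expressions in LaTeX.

f has the shape u'v + uv' for u = - \frac{3 e^{- 3 x}}{2} and v = e^{- 3 x^{2} - \frac{5 x}{2} + \frac{3}{4}} — it is the derivative of the product u*v.
Check: d/dx[- \frac{3 e^{\frac{3}{4}} e^{- \frac{11 x}{2}} e^{- 3 x^{2}}}{2}] = \frac{\left(36 x e^{\frac{3}{4}} + 33 e^{\frac{3}{4}}\right) e^{- \frac{11 x}{2}} e^{- 3 x^{2}}}{4}, which equals f(x).

F(x) = - \frac{3 e^{\frac{3}{4}} e^{- \frac{11 x}{2}} e^{- 3 x^{2}}}{2} + C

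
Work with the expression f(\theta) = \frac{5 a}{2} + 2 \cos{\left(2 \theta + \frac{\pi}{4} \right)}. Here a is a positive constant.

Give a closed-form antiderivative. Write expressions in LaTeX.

Whatever form F(\theta) takes, F'(\theta) = f(\theta) is non-negotiable.
Check: d/d\theta[\frac{5 a \theta}{2} + \sin{\left(2 \theta + \frac{\pi}{4} \right)}] = \frac{5 a}{2} + 2 \cos{\left(2 \theta + \frac{\pi}{4} \right)} = f(\theta).

An antiderivative is F(\theta) = \frac{5 a \theta}{2} + \sin{\left(2 \theta + \frac{\pi}{4} \right)}.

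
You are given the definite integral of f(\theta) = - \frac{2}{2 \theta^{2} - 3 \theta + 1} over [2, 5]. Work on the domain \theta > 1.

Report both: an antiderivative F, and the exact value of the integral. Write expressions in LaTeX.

Factor the denominator (\left(\theta - 1\right) \left(2 \theta - 1\right)) and decompose: f = \frac{4}{2 \theta - 1} - \frac{2}{\theta - 1}; each piece integrates to a log, atan, or power term.
F(\theta) = - 2 \log{\left(\theta - 1 \right)} + 2 \log{\left(\theta - \frac{1}{2} \right)} is an antiderivative of f.
Check: d/d\theta[- 2 \log{\left(\theta - 1 \right)} + 2 \log{\left(\theta - \frac{1}{2} \right)}] = - \frac{2}{2 \theta^{2} - 3 \theta + 1} = f(\theta).
F(5) = - 2 \log{\left(4 \right)} + 2 \log{\left(\frac{9}{2} \right)}; F(2) = 2 \log{\left(\frac{3}{2} \right)}.
Integral = F(5) - F(2) = - 2 \log{\left(4 \right)} - 2 \log{\left(\frac{3}{2} \right)} + 2 \log{\left(\frac{9}{2} \right)}.

Antiderivative: F(\theta) = - 2 \log{\left(\theta - 1 \right)} + 2 \log{\left(\theta - \frac{1}{2} \right)}; value = - 2 \log{\left(4 \right)} - 2 \log{\left(\frac{3}{2} \right)} + 2 \log{\left(\frac{9}{2} \right)}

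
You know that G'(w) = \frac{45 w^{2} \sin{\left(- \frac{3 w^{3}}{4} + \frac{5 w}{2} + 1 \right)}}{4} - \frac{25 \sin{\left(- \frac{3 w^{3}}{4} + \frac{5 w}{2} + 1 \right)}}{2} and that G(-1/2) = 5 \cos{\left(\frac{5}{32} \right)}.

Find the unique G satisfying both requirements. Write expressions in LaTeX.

The substitution u = - \frac{3 w^{3}}{4} + \frac{5 w}{2} + 1 works: G'(w) is exactly (dG/du)*(du/dw) for that inner function.
A general antiderivative is 5 \cos{\left(- \frac{3 w^{3}}{4} + \frac{5 w}{2} + 1 \right)} + C.
The condition gives C = 5 \cos{\left(\frac{5}{32} \right)} - (5 \cos{\left(\frac{5}{32} \right)}) = 0.
So G(w) = 5 \cos{\left(- \frac{3 w^{3}}{4} + \frac{5 w}{2} + 1 \right)}.
Check: d/dw[5 \cos{\left(- \frac{3 w^{3}}{4} + \frac{5 w}{2} + 1 \right)}] = \frac{45 w^{2} \sin{\left(- \frac{3 w^{3}}{4} + \frac{5 w}{2} + 1 \right)}}{4} - \frac{25 \sin{\left(- \frac{3 w^{3}}{4} + \frac{5 w}{2} + 1 \right)}}{2} = G'(w).

G(w) = 5 \cos{\left(- \frac{3 w^{3}}{4} + \frac{5 w}{2} + 1 \right)}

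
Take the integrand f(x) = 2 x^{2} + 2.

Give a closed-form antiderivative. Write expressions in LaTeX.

An antiderivative is F(x) = \frac{2 x^{3}}{3} + 2 x.

Differentiate the proposed F(x) back; it has to land on f(x) exactly.
Check: d/dx[\frac{2 x^{3}}{3} + 2 x] = 2 x^{2} + 2 = f(x).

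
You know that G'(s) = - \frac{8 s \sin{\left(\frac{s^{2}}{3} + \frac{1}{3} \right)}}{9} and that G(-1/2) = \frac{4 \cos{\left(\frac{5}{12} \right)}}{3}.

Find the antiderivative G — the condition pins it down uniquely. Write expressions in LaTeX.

G(s) = \frac{4 \cos{\left(\frac{s^{2}}{3} + \frac{1}{3} \right)}}{3}

The substitution u = \frac{s^{2}}{3} + \frac{1}{3} works: G'(s) is exactly (dG/du)*(du/ds) for that inner function.
A general antiderivative is \frac{4 \cos{\left(\frac{s^{2}}{3} + \frac{1}{3} \right)}}{3} + C.
The condition gives C = \frac{4 \cos{\left(\frac{5}{12} \right)}}{3} - (\frac{4 \cos{\left(\frac{5}{12} \right)}}{3}) = 0.
So G(s) = \frac{4 \cos{\left(\frac{s^{2}}{3} + \frac{1}{3} \right)}}{3}.
Check: d/ds[\frac{4 \cos{\left(\frac{s^{2}}{3} + \frac{1}{3} \right)}}{3}] = - \frac{8 s \sin{\left(\frac{s^{2}}{3} + \frac{1}{3} \right)}}{9} = G'(s).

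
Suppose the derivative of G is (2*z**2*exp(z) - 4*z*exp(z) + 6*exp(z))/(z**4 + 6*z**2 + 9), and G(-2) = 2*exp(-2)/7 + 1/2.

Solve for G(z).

G'(z) has the shape u'v + uv' for u = 2/(z**2 + 3) and v = exp(z) — it is the derivative of the product u*v.
A general antiderivative is 2*exp(z)/(z**2 + 3) + C.
The condition gives C = 2*exp(-2)/7 + 1/2 - (2*exp(-2)/7) = 1/2.
So G(z) = 1/2 + 2*exp(z)/(z**2 + 3).
Check: d/dz[1/2 + 2*exp(z)/(z**2 + 3)] = (2*z**2*exp(z) - 4*z*exp(z) + 6*exp(z))/(z**4 + 6*z**2 + 9) = G'(z).

G(z) = 1/2 + 2*exp(z)/(z**2 + 3)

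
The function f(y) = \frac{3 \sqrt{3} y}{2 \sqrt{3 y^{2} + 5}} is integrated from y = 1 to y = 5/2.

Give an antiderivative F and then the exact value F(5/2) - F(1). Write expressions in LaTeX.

Antiderivative: F(y) = \frac{\sqrt{3} \sqrt{3 y^{2} + 5}}{2}; value = - \sqrt{6} + \frac{\sqrt{285}}{4}

The substitution u = y^{2} + \frac{5}{3} works: f is exactly (dF/du)*(du/dy) for that inner function.
F(y) = \frac{\sqrt{3} \sqrt{3 y^{2} + 5}}{2} is an antiderivative of f.
Check: d/dy[\frac{\sqrt{3} \sqrt{3 y^{2} + 5}}{2}] = \frac{3 \sqrt{3} y}{2 \sqrt{3 y^{2} + 5}} = f(y).
F(5/2) = \frac{\sqrt{285}}{4}; F(1) = \sqrt{6}.
Integral = F(5/2) - F(1) = - \sqrt{6} + \frac{\sqrt{285}}{4}.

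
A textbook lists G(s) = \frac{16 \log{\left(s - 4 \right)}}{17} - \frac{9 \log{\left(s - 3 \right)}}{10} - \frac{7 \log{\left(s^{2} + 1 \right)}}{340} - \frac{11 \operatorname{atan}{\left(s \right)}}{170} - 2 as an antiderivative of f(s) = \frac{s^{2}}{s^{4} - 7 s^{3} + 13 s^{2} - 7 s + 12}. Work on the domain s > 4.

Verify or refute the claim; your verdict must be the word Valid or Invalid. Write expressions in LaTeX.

Valid - differentiating G returns exactly f.

d/ds[G] = \frac{s^{2}}{s^{4} - 7 s^{3} + 13 s^{2} - 7 s + 12}
This equals f(s) exactly, so the claim holds.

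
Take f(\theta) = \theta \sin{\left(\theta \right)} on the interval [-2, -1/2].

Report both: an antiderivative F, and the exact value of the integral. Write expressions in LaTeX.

Check any antiderivative F(\theta) by computing F'(\theta) and comparing it with f(\theta).
F(\theta) = - \theta \cos{\left(\theta \right)} + \sin{\left(\theta \right)} is an antiderivative of f.
Check: d/d\theta[- \theta \cos{\left(\theta \right)} + \sin{\left(\theta \right)}] = \theta \sin{\left(\theta \right)} = f(\theta).
F(-1/2) = - \sin{\left(\frac{1}{2} \right)} + \frac{\cos{\left(\frac{1}{2} \right)}}{2}; F(-2) = - \sin{\left(2 \right)} + 2 \cos{\left(2 \right)}.
Integral = F(-1/2) - F(-2) = - \sin{\left(\frac{1}{2} \right)} + \frac{\cos{\left(\frac{1}{2} \right)}}{2} - 2 \cos{\left(2 \right)} + \sin{\left(2 \right)}.

Antiderivative: F(\theta) = - \theta \cos{\left(\theta \right)} + \sin{\left(\theta \right)}; value = - \sin{\left(\frac{1}{2} \right)} + \frac{\cos{\left(\frac{1}{2} \right)}}{2} - 2 \cos{\left(2 \right)} + \sin{\left(2 \right)}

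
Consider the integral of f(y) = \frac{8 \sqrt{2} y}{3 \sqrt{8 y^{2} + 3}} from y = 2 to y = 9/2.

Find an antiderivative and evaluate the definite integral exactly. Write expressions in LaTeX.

f matches the chain-rule pattern g'(h)*h' with inner function h(y) = 4 y^{2} + \frac{3}{2}; substituting u = h(y) collapses the integral.
F(y) = \frac{2 \sqrt{4 y^{2} + \frac{3}{2}}}{3} is an antiderivative of f.
Check: d/dy[\frac{2 \sqrt{4 y^{2} + \frac{3}{2}}}{3}] = \frac{8 \sqrt{2} y}{3 \sqrt{8 y^{2} + 3}} = f(y).
F(9/2) = \frac{\sqrt{330}}{3}; F(2) = \frac{\sqrt{70}}{3}.
Integral = F(9/2) - F(2) = - \frac{\sqrt{70}}{3} + \frac{\sqrt{330}}{3}.

Antiderivative: F(y) = \frac{2 \sqrt{4 y^{2} + \frac{3}{2}}}{3}; value = - \frac{\sqrt{70}}{3} + \frac{\sqrt{330}}{3}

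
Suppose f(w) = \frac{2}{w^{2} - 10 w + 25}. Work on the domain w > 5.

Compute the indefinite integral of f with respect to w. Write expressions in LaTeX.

F(w) = - \frac{2}{w - 5} + C

Differentiate the proposed F(w) back; it has to land on f(w) exactly.
Check: d/dw[- \frac{2}{w - 5}] = \frac{2}{w^{2} - 10 w + 25} = f(w).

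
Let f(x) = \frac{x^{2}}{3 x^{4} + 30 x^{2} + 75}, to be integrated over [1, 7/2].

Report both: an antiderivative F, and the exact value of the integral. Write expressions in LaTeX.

A first test for any F(x): its x-derivative must equal f(x) identically.
F(x) = \frac{- 5 x + \sqrt{5} \left(x^{2} + 5\right) \operatorname{atan}{\left(\frac{\sqrt{5} x}{5} \right)}}{30 \left(x^{2} + 5\right)} is an antiderivative of f.
Check: d/dx[\frac{- 5 x + \sqrt{5} \left(x^{2} + 5\right) \operatorname{atan}{\left(\frac{\sqrt{5} x}{5} \right)}}{30 \left(x^{2} + 5\right)}] = \frac{x^{2}}{3 x^{4} + 30 x^{2} + 75} = f(x).
F(7/2) = - \frac{7}{207} + \frac{\sqrt{5} \operatorname{atan}{\left(\frac{7 \sqrt{5}}{10} \right)}}{30}; F(1) = - \frac{1}{36} + \frac{\sqrt{5} \operatorname{atan}{\left(\frac{\sqrt{5}}{5} \right)}}{30}.
Integral = F(7/2) - F(1) = - \frac{\sqrt{5} \operatorname{atan}{\left(\frac{\sqrt{5}}{5} \right)}}{30} - \frac{5}{828} + \frac{\sqrt{5} \operatorname{atan}{\left(\frac{7 \sqrt{5}}{10} \right)}}{30}.

Antiderivative: F(x) = \frac{- 5 x + \sqrt{5} \left(x^{2} + 5\right) \operatorname{atan}{\left(\frac{\sqrt{5} x}{5} \right)}}{30 \left(x^{2} + 5\right)}; value = - \frac{\sqrt{5} \operatorname{atan}{\left(\frac{\sqrt{5}}{5} \right)}}{30} - \frac{5}{828} + \frac{\sqrt{5} \operatorname{atan}{\left(\frac{7 \sqrt{5}}{10} \right)}}{30}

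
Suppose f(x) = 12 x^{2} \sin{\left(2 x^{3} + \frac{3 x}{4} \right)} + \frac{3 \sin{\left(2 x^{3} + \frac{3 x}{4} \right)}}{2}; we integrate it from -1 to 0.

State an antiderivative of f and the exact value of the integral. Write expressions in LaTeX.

f matches the chain-rule pattern g'(h)*h' with inner function h(x) = 2 x^{3} + \frac{3 x}{4}; substituting u = h(x) collapses the integral.
F(x) = - 2 \cos{\left(2 x^{3} + \frac{3 x}{4} \right)} is an antiderivative of f.
Check: d/dx[- 2 \cos{\left(2 x^{3} + \frac{3 x}{4} \right)}] = 12 x^{2} \sin{\left(2 x^{3} + \frac{3 x}{4} \right)} + \frac{3 \sin{\left(2 x^{3} + \frac{3 x}{4} \right)}}{2} = f(x).
F(0) = -2; F(-1) = - 2 \cos{\left(\frac{11}{4} \right)}.
Integral = F(0) - F(-1) = -2 + 2 \cos{\left(\frac{11}{4} \right)}.

Antiderivative: F(x) = - 2 \cos{\left(2 x^{3} + \frac{3 x}{4} \right)}; value = -2 + 2 \cos{\left(\frac{11}{4} \right)}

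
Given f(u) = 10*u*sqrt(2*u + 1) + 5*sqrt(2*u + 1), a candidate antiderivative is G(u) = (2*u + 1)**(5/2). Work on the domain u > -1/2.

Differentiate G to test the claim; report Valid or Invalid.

Valid. The derivative of G reproduces f.

d/du[G] = 10*u*sqrt(2*u + 1) + 5*sqrt(2*u + 1)
This equals f(u) exactly, so the claim holds.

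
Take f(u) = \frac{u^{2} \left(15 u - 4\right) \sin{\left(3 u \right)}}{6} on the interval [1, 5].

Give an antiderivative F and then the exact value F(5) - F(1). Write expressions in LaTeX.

Differentiate the proposed F(u) back; it has to land on f(u) exactly.
F(u) = - \frac{135 u^{3} \cos{\left(3 u \right)} - 135 u^{2} \sin{\left(3 u \right)} - 36 u^{2} \cos{\left(3 u \right)} + 24 u \sin{\left(3 u \right)} - 90 u \cos{\left(3 u \right)} + 30 \sin{\left(3 u \right)} + 8 \cos{\left(3 u \right)}}{162} is an antiderivative of f.
Check: d/du[- \frac{135 u^{3} \cos{\left(3 u \right)} - 135 u^{2} \sin{\left(3 u \right)} - 36 u^{2} \cos{\left(3 u \right)} + 24 u \sin{\left(3 u \right)} - 90 u \cos{\left(3 u \right)} + 30 \sin{\left(3 u \right)} + 8 \cos{\left(3 u \right)}}{162}] = \frac{5 u^{3} \sin{\left(3 u \right)}}{2} - \frac{2 u^{2} \sin{\left(3 u \right)}}{3}, which equals f(u).
F(5) = \frac{1075 \sin{\left(15 \right)}}{54} - \frac{15533 \cos{\left(15 \right)}}{162}; F(1) = \frac{\sin{\left(3 \right)}}{2} - \frac{17 \cos{\left(3 \right)}}{162}.
Integral = F(5) - F(1) = \frac{17 \cos{\left(3 \right)}}{162} - \frac{\sin{\left(3 \right)}}{2} + \frac{1075 \sin{\left(15 \right)}}{54} - \frac{15533 \cos{\left(15 \right)}}{162}.

Antiderivative: F(u) = - \frac{135 u^{3} \cos{\left(3 u \right)} - 135 u^{2} \sin{\left(3 u \right)} - 36 u^{2} \cos{\left(3 u \right)} + 24 u \sin{\left(3 u \right)} - 90 u \cos{\left(3 u \right)} + 30 \sin{\left(3 u \right)} + 8 \cos{\left(3 u \right)}}{162}; value = \frac{17 \cos{\left(3 \right)}}{162} - \frac{\sin{\left(3 \right)}}{2} + \frac{1075 \sin{\left(15 \right)}}{54} - \frac{15533 \cos{\left(15 \right)}}{162}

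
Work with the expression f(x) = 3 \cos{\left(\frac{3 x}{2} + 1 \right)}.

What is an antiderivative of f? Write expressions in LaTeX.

An antiderivative is F(x) = 2 \sin{\left(\frac{3 x}{2} + 1 \right)}.

A first test for any F(x): its x-derivative must equal f(x) identically.
Check: d/dx[2 \sin{\left(\frac{3 x}{2} + 1 \right)}] = 3 \cos{\left(\frac{3 x}{2} + 1 \right)} = f(x).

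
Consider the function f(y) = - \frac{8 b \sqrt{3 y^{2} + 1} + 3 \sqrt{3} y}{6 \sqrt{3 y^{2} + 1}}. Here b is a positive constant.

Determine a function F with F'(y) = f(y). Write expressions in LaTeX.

An antiderivative is F(y) = - \frac{4 b y}{3} - \frac{\sqrt{y^{2} + \frac{1}{3}}}{2}.

Check any antiderivative F(y) by computing F'(y) and comparing it with f(y).
Check: d/dy[- \frac{4 b y}{3} - \frac{\sqrt{y^{2} + \frac{1}{3}}}{2}] = \frac{- 8 b \sqrt{3 y^{2} + 1} - 3 \sqrt{3} y}{6 \sqrt{3 y^{2} + 1}}, which equals f(y).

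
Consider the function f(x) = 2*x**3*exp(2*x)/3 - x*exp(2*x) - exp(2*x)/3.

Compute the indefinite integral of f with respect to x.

f has the shape u'v + uv' for u = x**3/3 - x**2/2 - 1/6 and v = exp(2*x) — it is the derivative of the product u*v.
Check: d/dx[x**3*exp(2*x)/3 - x**2*exp(2*x)/2 - exp(2*x)/6] = 2*x**3*exp(2*x)/3 - x*exp(2*x) - exp(2*x)/3 = f(x).

F(x) = x**3*exp(2*x)/3 - x**2*exp(2*x)/2 - exp(2*x)/6 + C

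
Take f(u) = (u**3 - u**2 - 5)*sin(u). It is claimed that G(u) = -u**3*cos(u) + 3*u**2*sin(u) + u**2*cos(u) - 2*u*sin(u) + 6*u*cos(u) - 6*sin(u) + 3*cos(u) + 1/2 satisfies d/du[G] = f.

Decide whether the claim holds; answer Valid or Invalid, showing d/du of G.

Valid - differentiating G returns exactly f.

d/du[G] = u**3*sin(u) - u**2*sin(u) - 5*sin(u)
This equals f(u) exactly, so the claim holds.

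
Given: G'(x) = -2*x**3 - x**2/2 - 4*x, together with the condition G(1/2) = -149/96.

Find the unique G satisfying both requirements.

Integrate term by term and add the pieces.
A general antiderivative is -x**4/2 - x**3/6 - 2*x**2 + C.
The condition gives C = -149/96 - (-53/96) = -1.
So G(x) = -(3*x**4 + x**3 + 12*x**2 + 6)/6.
Check: d/dx[-(3*x**4 + x**3 + 12*x**2 + 6)/6] = -2*x**3 - x**2/2 - 4*x = G'(x).

G(x) = -(3*x**4 + x**3 + 12*x**2 + 6)/6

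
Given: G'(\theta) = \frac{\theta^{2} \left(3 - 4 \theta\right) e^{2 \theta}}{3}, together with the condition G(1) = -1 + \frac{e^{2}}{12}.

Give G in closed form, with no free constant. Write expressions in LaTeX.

G(\theta) = - \frac{2 \theta^{3} e^{2 \theta}}{3} + \frac{3 \theta^{2} e^{2 \theta}}{2} - \frac{3 \theta e^{2 \theta}}{2} + \frac{3 e^{2 \theta}}{4} - 1

Recognize the product-rule pattern: G'(\theta) = u'v + uv' with u = - \frac{2 \theta^{3}}{3} + \frac{3 \theta^{2}}{2} - \frac{3 \theta}{2} + \frac{3}{4}, v = e^{2 \theta}, so integration by parts undoes it.
A general antiderivative is \frac{\left(- 8 \theta^{3} + 18 \theta^{2} - 18 \theta + 9\right) e^{2 \theta}}{12} + C.
The condition gives C = -1 + \frac{e^{2}}{12} - (\frac{e^{2}}{12}) = -1.
So G(\theta) = - \frac{2 \theta^{3} e^{2 \theta}}{3} + \frac{3 \theta^{2} e^{2 \theta}}{2} - \frac{3 \theta e^{2 \theta}}{2} + \frac{3 e^{2 \theta}}{4} - 1.
Check: d/d\theta[- \frac{2 \theta^{3} e^{2 \theta}}{3} + \frac{3 \theta^{2} e^{2 \theta}}{2} - \frac{3 \theta e^{2 \theta}}{2} + \frac{3 e^{2 \theta}}{4} - 1] = - \frac{4 \theta^{3} e^{2 \theta}}{3} + \theta^{2} e^{2 \theta}, which equals G'(\theta).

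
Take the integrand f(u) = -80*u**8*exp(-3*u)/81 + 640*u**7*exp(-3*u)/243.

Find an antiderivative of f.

f has the shape v'r + vr' for v = 80*u**8/243 and r = exp(-3*u) — it is the derivative of the product v*r.
Check: d/du[80*u**8*exp(-3*u)/243] = (-240*u**8 + 640*u**7)*exp(-3*u)/243, which equals f(u).

An antiderivative is F(u) = 80*u**8*exp(-3*u)/243.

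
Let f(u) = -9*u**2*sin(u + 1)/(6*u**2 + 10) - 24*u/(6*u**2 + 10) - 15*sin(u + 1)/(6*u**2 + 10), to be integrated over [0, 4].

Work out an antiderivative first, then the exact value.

The integrand splits into summands that can be handled one at a time.
F(u) = -2*log(u**2 + 5/3) + 3*cos(u + 1)/2 is an antiderivative of f.
Check: d/du[-2*log(u**2 + 5/3) + 3*cos(u + 1)/2] = (-9*u**2*sin(u + 1) - 24*u - 15*sin(u + 1))/(6*u**2 + 10), which equals f(u).
F(4) = -2*log(53/3) + 3*cos(5)/2; F(0) = -2*log(5/3) + 3*cos(1)/2.
Integral = F(4) - F(0) = -2*log(53/3) - 3*cos(1)/2 + 3*cos(5)/2 + 2*log(5/3).

Antiderivative: F(u) = -2*log(u**2 + 5/3) + 3*cos(u + 1)/2; value = -2*log(53/3) - 3*cos(1)/2 + 3*cos(5)/2 + 2*log(5/3)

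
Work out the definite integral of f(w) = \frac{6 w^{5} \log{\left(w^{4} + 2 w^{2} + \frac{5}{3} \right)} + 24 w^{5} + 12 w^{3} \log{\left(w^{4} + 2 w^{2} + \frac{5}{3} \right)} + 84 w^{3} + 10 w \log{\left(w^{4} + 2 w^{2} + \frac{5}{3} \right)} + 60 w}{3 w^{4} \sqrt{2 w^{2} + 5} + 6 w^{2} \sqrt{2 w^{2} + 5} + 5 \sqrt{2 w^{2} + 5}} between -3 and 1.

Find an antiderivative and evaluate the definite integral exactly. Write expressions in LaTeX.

f has the shape u'v + uv' for u = \sqrt{2 w^{2} + 5} and v = \log{\left(w^{4} + 2 w^{2} + \frac{5}{3} \right)} — it is the derivative of the product u*v.
F(w) = \sqrt{2 w^{2} + 5} \log{\left(w^{4} + 2 w^{2} + \frac{5}{3} \right)} is an antiderivative of f.
Check: d/dw[\sqrt{2 w^{2} + 5} \log{\left(w^{4} + 2 w^{2} + \frac{5}{3} \right)}] = \frac{6 w^{5} \log{\left(w^{4} + 2 w^{2} + \frac{5}{3} \right)} + 24 w^{5} + 12 w^{3} \log{\left(w^{4} + 2 w^{2} + \frac{5}{3} \right)} + 84 w^{3} + 10 w \log{\left(w^{4} + 2 w^{2} + \frac{5}{3} \right)} + 60 w}{3 w^{4} \sqrt{2 w^{2} + 5} + 6 w^{2} \sqrt{2 w^{2} + 5} + 5 \sqrt{2 w^{2} + 5}} = f(w).
F(1) = \sqrt{7} \log{\left(\frac{14}{3} \right)}; F(-3) = \sqrt{23} \log{\left(\frac{302}{3} \right)}.
Integral = F(1) - F(-3) = - \sqrt{23} \log{\left(\frac{302}{3} \right)} + \sqrt{7} \log{\left(\frac{14}{3} \right)}.

Antiderivative: F(w) = \sqrt{2 w^{2} + 5} \log{\left(w^{4} + 2 w^{2} + \frac{5}{3} \right)}; value = - \sqrt{23} \log{\left(\frac{302}{3} \right)} + \sqrt{7} \log{\left(\frac{14}{3} \right)}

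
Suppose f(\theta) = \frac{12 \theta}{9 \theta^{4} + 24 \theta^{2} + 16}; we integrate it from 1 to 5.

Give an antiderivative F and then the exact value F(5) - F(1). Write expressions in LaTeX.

f matches the chain-rule pattern g'(h)*h' with inner function h(\theta) = \frac{3 \theta^{2}}{2} + 2; substituting u = h(\theta) collapses the integral.
F(\theta) = - \frac{2}{3 \theta^{2} + 4} is an antiderivative of f.
Check: d/d\theta[- \frac{2}{3 \theta^{2} + 4}] = \frac{12 \theta}{9 \theta^{4} + 24 \theta^{2} + 16} = f(\theta).
F(5) = - \frac{2}{79}; F(1) = - \frac{2}{7}.
Integral = F(5) - F(1) = \frac{144}{553}.

Antiderivative: F(\theta) = - \frac{2}{3 \theta^{2} + 4}; value = \frac{144}{553}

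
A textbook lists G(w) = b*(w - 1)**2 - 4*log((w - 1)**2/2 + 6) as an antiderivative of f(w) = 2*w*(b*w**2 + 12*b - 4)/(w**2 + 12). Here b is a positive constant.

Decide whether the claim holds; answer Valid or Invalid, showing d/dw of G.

d/dw[G] = (2*b*w**3 - 6*b*w**2 + 30*b*w - 26*b - 8*w + 8)/(w**2 - 2*w + 13)
d/dw[G] - f(w) = (-2*b*w**4 + 4*b*w**3 - 50*b*w**2 + 48*b*w - 312*b - 8*w**2 + 8*w + 96)/(w**4 - 2*w**3 + 25*w**2 - 24*w + 156) != 0.

Invalid: d/dw[G] - f = (-2*b*w**4 + 4*b*w**3 - 50*b*w**2 + 48*b*w - 312*b - 8*w**2 + 8*w + 96)/(w**4 - 2*w**3 + 25*w**2 - 24*w + 156), which is not 0.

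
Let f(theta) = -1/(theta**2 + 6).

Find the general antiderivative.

An antiderivative F(theta) passes only if d/dtheta[F] lands on f(theta) exactly.
Check: d/dtheta[-sqrt(6)*atan(sqrt(6)*theta/6)/6] = -1/(theta**2 + 6) = f(theta).

F(theta) = -sqrt(6)*atan(sqrt(6)*theta/6)/6 + C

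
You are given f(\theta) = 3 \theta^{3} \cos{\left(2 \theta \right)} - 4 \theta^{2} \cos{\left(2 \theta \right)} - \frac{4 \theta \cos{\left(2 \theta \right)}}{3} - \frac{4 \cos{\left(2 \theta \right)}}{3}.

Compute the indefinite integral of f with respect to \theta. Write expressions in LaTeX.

Integrate term by term and add the pieces.
Check: d/d\theta[\frac{3 \theta^{3} \sin{\left(2 \theta \right)}}{2} - 2 \theta^{2} \sin{\left(2 \theta \right)} + \frac{9 \theta^{2} \cos{\left(2 \theta \right)}}{4} - \frac{35 \theta \sin{\left(2 \theta \right)}}{12} - 2 \theta \cos{\left(2 \theta \right)} + \frac{\sin{\left(2 \theta \right)}}{3} - \frac{35 \cos{\left(2 \theta \right)}}{24}] = 3 \theta^{3} \cos{\left(2 \theta \right)} - 4 \theta^{2} \cos{\left(2 \theta \right)} - \frac{4 \theta \cos{\left(2 \theta \right)}}{3} - \frac{4 \cos{\left(2 \theta \right)}}{3} = f(\theta).

F(\theta) = \frac{3 \theta^{3} \sin{\left(2 \theta \right)}}{2} - 2 \theta^{2} \sin{\left(2 \theta \right)} + \frac{9 \theta^{2} \cos{\left(2 \theta \right)}}{4} - \frac{35 \theta \sin{\left(2 \theta \right)}}{12} - 2 \theta \cos{\left(2 \theta \right)} + \frac{\sin{\left(2 \theta \right)}}{3} - \frac{35 \cos{\left(2 \theta \right)}}{24} + C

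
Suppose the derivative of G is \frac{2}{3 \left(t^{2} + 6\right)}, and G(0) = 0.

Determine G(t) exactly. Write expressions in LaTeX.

Differentiate the proposed G(t) back; it has to land on the given G'(t).
A general antiderivative is \frac{\sqrt{6} \operatorname{atan}{\left(\frac{\sqrt{6} t}{6} \right)}}{9} + C.
The condition gives C = 0 - (0) = 0.
So G(t) = \frac{\sqrt{6} \operatorname{atan}{\left(\frac{\sqrt{6} t}{6} \right)}}{9}.
Check: d/dt[\frac{\sqrt{6} \operatorname{atan}{\left(\frac{\sqrt{6} t}{6} \right)}}{9}] = \frac{2}{3 t^{2} + 18}, which equals G'(t).

G(t) = \frac{\sqrt{6} \operatorname{atan}{\left(\frac{\sqrt{6} t}{6} \right)}}{9}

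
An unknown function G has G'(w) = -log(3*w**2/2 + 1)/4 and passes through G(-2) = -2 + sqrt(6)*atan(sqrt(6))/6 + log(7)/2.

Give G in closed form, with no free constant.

Since d/dw undoes antidifferentiation here, G(w) must give back the stated G'(w).
A general antiderivative is -w*log(3*w**2/2 + 1)/4 + w/2 - sqrt(6)*atan(sqrt(6)*w/2)/6 + C.
The condition gives C = -2 + sqrt(6)*atan(sqrt(6))/6 + log(7)/2 - (-1 + sqrt(6)*atan(sqrt(6))/6 + log(7)/2) = -1.
So G(w) = -w*log(3*w**2/2 + 1)/4 + w/2 - sqrt(6)*atan(sqrt(6)*w/2)/6 - 1.
Check: d/dw[-w*log(3*w**2/2 + 1)/4 + w/2 - sqrt(6)*atan(sqrt(6)*w/2)/6 - 1] = -log(3*w**2/2 + 1)/4 = G'(w).

G(w) = -w*log(3*w**2/2 + 1)/4 + w/2 - sqrt(6)*atan(sqrt(6)*w/2)/6 - 1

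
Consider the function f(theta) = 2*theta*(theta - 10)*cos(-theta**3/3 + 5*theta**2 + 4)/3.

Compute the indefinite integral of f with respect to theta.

The substitution u = -theta**3/3 + 5*theta**2 + 4 works: f is exactly (dF/du)*(du/dtheta) for that inner function.
Check: d/dtheta[-2*sin(-theta**3/3 + 5*theta**2 + 4)/3] = 2*theta**2*cos(-theta**3/3 + 5*theta**2 + 4)/3 - 20*theta*cos(-theta**3/3 + 5*theta**2 + 4)/3, which equals f(theta).

F(theta) = -2*sin(-theta**3/3 + 5*theta**2 + 4)/3 + C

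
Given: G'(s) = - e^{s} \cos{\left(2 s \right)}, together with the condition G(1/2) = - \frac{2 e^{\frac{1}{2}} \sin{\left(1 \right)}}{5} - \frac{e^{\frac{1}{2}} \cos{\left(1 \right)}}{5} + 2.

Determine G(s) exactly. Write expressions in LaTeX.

A candidate passes only if d/ds[G] lands on the given G'(s) exactly.
A general antiderivative is - \frac{2 e^{s} \sin{\left(2 s \right)}}{5} - \frac{e^{s} \cos{\left(2 s \right)}}{5} + C.
The condition gives C = - \frac{2 e^{\frac{1}{2}} \sin{\left(1 \right)}}{5} - \frac{e^{\frac{1}{2}} \cos{\left(1 \right)}}{5} + 2 - (- \frac{2 e^{\frac{1}{2}} \sin{\left(1 \right)}}{5} - \frac{e^{\frac{1}{2}} \cos{\left(1 \right)}}{5}) = 2.
So G(s) = - \frac{2 e^{s} \sin{\left(2 s \right)}}{5} - \frac{e^{s} \cos{\left(2 s \right)}}{5} + 2.
Check: d/ds[- \frac{2 e^{s} \sin{\left(2 s \right)}}{5} - \frac{e^{s} \cos{\left(2 s \right)}}{5} + 2] = - e^{s} \cos{\left(2 s \right)} = G'(s).

G(s) = - \frac{2 e^{s} \sin{\left(2 s \right)}}{5} - \frac{e^{s} \cos{\left(2 s \right)}}{5} + 2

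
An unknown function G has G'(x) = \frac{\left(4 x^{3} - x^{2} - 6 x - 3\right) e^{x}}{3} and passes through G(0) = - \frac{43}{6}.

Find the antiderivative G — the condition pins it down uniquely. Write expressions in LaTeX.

G'(x) has the shape u'v + uv' for u = \frac{4 x^{3}}{3} - \frac{13 x^{2}}{3} + \frac{20 x}{3} - \frac{23}{3} and v = e^{x} — it is the derivative of the product u*v.
A general antiderivative is \frac{\left(4 x^{3} - 13 x^{2} + 20 x - 23\right) e^{x}}{3} + C.
The condition gives C = - \frac{43}{6} - (- \frac{23}{3}) = \frac{1}{2}.
So G(x) = \frac{4 x^{3} e^{x}}{3} - \frac{13 x^{2} e^{x}}{3} + \frac{20 x e^{x}}{3} - \frac{23 e^{x}}{3} + \frac{1}{2}.
Check: d/dx[\frac{4 x^{3} e^{x}}{3} - \frac{13 x^{2} e^{x}}{3} + \frac{20 x e^{x}}{3} - \frac{23 e^{x}}{3} + \frac{1}{2}] = \frac{4 x^{3} e^{x}}{3} - \frac{x^{2} e^{x}}{3} - 2 x e^{x} - e^{x}, which equals G'(x).

G(x) = \frac{4 x^{3} e^{x}}{3} - \frac{13 x^{2} e^{x}}{3} + \frac{20 x e^{x}}{3} - \frac{23 e^{x}}{3} + \frac{1}{2}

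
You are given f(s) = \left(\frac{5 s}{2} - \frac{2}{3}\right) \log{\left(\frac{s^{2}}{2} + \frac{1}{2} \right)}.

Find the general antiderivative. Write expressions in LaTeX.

Any candidate F(s) must reproduce f(s) exactly when differentiated.
Check: d/ds[\frac{5 s^{2} \log{\left(\frac{s^{2}}{2} + \frac{1}{2} \right)}}{4} - \frac{5 s^{2}}{4} - \frac{2 s \log{\left(\frac{s^{2}}{2} + \frac{1}{2} \right)}}{3} + \frac{4 s}{3} + \frac{5 \log{\left(s^{2} + 1 \right)}}{4} - \frac{4 \operatorname{atan}{\left(s \right)}}{3}] = \frac{5 s \log{\left(s^{2} + 1 \right)}}{2} - \frac{5 s \log{\left(2 \right)}}{2} - \frac{2 \log{\left(s^{2} + 1 \right)}}{3} + \frac{2 \log{\left(2 \right)}}{3}, which equals f(s).

F(s) = \frac{5 s^{2} \log{\left(\frac{s^{2}}{2} + \frac{1}{2} \right)}}{4} - \frac{5 s^{2}}{4} - \frac{2 s \log{\left(\frac{s^{2}}{2} + \frac{1}{2} \right)}}{3} + \frac{4 s}{3} + \frac{5 \log{\left(s^{2} + 1 \right)}}{4} - \frac{4 \operatorname{atan}{\left(s \right)}}{3} + C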